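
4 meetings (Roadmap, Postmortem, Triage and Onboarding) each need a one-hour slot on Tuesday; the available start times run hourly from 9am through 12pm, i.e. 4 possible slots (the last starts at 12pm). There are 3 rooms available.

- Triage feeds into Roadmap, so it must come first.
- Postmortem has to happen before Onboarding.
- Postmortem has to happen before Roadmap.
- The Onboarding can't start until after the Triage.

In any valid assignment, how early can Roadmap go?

10am

Precedence pushes Roadmap to at least 10am.
Roadmap at 10am is achievable: Triage=9am, Roadmap=10am, Onboarding=10am, Postmortem=9am.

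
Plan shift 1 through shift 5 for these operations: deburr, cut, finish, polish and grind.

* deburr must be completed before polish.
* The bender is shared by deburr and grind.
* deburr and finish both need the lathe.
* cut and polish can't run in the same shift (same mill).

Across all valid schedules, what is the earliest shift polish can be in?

Precedence pushes polish to at least shift 2.
polish at shift 2 is achievable: deburr -> shift 1; finish -> shift 2; polish -> shift 2; grind -> shift 2; cut -> shift 1.

shift 2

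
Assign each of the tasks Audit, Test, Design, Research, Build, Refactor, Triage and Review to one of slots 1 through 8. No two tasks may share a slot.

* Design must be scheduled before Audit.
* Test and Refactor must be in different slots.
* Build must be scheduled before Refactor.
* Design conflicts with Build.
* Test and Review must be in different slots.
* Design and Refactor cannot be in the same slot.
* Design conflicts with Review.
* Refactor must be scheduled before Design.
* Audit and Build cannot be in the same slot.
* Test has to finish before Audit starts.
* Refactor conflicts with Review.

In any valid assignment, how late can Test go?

7

Downstream work caps Test at 7.
Test at 7 is achievable: Build in 1; Research in 4; Design in 3; Triage in 5; Refactor in 2; Review in 6; Audit in 8; Test in 7.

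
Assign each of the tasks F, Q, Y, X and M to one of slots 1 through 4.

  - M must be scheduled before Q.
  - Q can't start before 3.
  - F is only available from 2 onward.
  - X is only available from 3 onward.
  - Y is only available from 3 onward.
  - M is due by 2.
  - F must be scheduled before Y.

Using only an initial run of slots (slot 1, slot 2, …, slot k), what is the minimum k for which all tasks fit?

3 slots

The precedence chain requires at least 2 distinct slots.
Q can't be placed before 3, so the schedule must run through at least slot 3.
3 works (last occupied slot: 3): for example F -> 2, Y -> 3, M -> 1, Q -> 3, X -> 3.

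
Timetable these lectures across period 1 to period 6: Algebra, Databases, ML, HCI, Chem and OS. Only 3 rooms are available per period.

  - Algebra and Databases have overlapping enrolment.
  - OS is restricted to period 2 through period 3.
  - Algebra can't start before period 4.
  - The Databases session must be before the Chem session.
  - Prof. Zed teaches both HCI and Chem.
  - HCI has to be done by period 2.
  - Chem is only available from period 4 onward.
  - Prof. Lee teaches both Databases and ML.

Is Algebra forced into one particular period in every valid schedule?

Algebra can be period 4 (e.g. OS in period 2, Algebra in period 4, Chem in period 4, ML in period 2, Databases in period 1, HCI in period 1) or period 5 (e.g. Chem -> period 4; HCI -> period 1; Algebra -> period 5; Databases -> period 1; ML -> period 2; OS -> period 2).

No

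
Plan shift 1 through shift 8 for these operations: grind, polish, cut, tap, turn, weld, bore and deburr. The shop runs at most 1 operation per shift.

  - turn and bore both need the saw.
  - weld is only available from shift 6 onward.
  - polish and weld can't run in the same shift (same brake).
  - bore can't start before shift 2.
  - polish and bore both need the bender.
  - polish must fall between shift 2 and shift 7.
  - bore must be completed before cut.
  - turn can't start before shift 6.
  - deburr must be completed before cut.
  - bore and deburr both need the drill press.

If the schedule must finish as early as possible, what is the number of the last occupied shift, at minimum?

8

The precedence chain requires at least 2 distinct shifts.
With at most 1 per shift and 8 operations, at least 8 shifts are needed.
turn can't be placed before shift 6, so the schedule must run through at least shift 6.
8 works (last occupied shift: shift 8): for example bore=shift 3, weld=shift 7, polish=shift 2, deburr=shift 1, turn=shift 6, grind=shift 5, cut=shift 4, tap=shift 8.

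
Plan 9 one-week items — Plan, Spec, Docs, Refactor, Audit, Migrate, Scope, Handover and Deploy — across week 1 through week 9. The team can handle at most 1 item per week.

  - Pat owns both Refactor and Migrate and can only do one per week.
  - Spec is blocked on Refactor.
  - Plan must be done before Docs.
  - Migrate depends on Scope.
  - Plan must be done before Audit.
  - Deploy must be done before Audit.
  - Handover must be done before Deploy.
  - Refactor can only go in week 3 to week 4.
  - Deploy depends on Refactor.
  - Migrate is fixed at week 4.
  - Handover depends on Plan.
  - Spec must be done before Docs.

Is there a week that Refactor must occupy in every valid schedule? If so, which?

Refactor's window is week 3–week 4.
Migrate is fixed at week 4, and Refactor can't share a week with Migrate.
So Refactor must be week 3.

week 3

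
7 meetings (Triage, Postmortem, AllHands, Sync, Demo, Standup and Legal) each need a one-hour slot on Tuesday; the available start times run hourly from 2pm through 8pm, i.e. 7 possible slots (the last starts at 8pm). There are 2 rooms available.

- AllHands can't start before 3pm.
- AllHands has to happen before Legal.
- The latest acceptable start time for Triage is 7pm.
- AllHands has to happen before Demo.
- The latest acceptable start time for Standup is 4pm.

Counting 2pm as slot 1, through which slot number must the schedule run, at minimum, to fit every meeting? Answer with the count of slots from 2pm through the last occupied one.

The precedence chain requires at least 2 distinct slots.
With at most 2 per slot and 7 meetings, at least 4 slots are needed.
Propagating the time windows through the other constraints, Demo can't land before 4pm — that is slot 3 counting from 2pm — so the schedule must run through at least 3 slots.
4 works (last occupied slot: 5pm): for example Legal=4pm, Sync=5pm, AllHands=3pm, Triage=2pm, Postmortem=3pm, Standup=2pm, Demo=4pm.

4 slots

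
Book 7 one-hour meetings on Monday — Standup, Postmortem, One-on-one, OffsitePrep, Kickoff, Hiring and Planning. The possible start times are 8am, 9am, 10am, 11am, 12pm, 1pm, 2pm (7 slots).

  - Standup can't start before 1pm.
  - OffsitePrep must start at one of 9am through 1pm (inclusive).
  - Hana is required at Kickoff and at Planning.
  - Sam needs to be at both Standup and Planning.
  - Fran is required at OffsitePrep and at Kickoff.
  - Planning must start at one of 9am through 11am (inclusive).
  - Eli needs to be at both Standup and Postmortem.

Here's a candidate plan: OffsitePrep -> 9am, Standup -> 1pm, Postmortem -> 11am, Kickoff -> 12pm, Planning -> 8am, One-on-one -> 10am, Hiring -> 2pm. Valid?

Hana is required at Kickoff and at Planning — holds.
Eli needs to be at both Standup and Postmortem — holds.
OffsitePrep must start at one of 9am through 1pm (inclusive) — holds.
Standup can't start before 1pm — holds.
Planning must start at one of 9am through 11am (inclusive) — violated.
Sam needs to be at both Standup and Planning — holds.
Fran is required at OffsitePrep and at Kickoff — holds.

No. Planning must start at one of 9am through 11am (inclusive) is not satisfied.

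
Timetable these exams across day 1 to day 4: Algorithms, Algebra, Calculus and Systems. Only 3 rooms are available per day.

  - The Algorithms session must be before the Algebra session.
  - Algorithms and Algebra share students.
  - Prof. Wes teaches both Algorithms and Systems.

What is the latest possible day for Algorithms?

day 3

Downstream work caps Algorithms at day 3.
Algorithms at day 3 is achievable: Algebra in day 4; Calculus in day 1; Algorithms in day 3; Systems in day 1.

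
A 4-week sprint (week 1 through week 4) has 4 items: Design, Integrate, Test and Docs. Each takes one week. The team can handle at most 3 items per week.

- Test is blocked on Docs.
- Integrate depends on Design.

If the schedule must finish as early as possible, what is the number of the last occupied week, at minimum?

week 2

The precedence chain requires at least 2 distinct weeks.
With at most 3 per week and 4 work items, at least 2 weeks are needed.
2 works (last occupied week: week 2): for example Test=week 2, Integrate=week 2, Docs=week 1, Design=week 1.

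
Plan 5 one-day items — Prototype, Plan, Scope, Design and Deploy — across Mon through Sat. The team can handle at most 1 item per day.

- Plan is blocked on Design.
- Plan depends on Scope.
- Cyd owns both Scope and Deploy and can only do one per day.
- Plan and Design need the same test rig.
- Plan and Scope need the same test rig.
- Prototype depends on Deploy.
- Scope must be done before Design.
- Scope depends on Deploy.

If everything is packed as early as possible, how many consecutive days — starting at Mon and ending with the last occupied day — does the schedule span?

The precedence chain requires at least 4 distinct days.
With at most 1 per day and 5 work items, at least 5 days are needed.
5 works (last occupied day: Fri): for example Design=Wed, Deploy=Mon, Scope=Tue, Prototype=Fri, Plan=Thu.

5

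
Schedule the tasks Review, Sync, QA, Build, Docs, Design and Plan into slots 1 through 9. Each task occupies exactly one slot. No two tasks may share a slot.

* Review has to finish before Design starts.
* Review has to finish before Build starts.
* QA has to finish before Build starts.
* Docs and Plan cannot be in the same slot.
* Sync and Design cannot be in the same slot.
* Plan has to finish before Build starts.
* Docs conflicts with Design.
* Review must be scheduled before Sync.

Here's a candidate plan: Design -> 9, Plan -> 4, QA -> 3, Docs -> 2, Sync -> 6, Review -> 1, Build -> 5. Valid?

Review must be scheduled before Sync — holds.
Docs conflicts with Design — holds.
Docs and Plan cannot be in the same slot — holds.
Plan has to finish before Build starts — holds.
Sync and Design cannot be in the same slot — holds.
Review has to finish before Build starts — holds.
QA has to finish before Build starts — holds.
Review has to finish before Design starts — holds.
No two tasks may share a slot — holds.

Yes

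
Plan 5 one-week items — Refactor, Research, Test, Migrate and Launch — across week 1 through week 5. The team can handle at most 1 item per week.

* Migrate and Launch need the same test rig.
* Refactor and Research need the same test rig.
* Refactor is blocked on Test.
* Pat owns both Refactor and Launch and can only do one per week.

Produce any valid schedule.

Refactor in week 2; Migrate in week 4; Test in week 1; Research in week 3; Launch in week 5

Checking: Test(week 1) before Refactor(week 2); Refactor(week 2) != Research(week 3); Migrate(week 4) != Launch(week 5); Refactor(week 2) != Launch(week 5); max 1 per week (cap 1).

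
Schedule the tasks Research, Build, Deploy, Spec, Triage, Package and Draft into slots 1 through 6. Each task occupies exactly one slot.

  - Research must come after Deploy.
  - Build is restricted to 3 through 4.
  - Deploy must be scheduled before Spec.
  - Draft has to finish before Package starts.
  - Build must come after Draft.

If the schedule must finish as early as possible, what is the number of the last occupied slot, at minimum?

The precedence chain requires at least 2 distinct slots.
Build can't be placed before 3, so the schedule must run through at least slot 3.
3 works (last occupied slot: 3): for example Spec=2, Research=2, Triage=1, Draft=1, Deploy=1, Build=3, Package=2.

3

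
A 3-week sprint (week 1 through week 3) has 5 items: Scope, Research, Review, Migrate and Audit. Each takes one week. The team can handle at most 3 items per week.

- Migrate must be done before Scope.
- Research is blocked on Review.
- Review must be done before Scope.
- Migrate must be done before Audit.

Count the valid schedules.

13

Splitting on Scope: it can be week 2 (4), week 3 (9). Listing each branch's schedules as (Research, Review, Migrate, Audit) by week number:
Scope=week 2: (2,1,1,2) (2,1,1,3) (3,1,1,2) (3,1,1,3) — 4.
Scope=week 3: (2,1,1,2) (2,1,1,3) (2,1,2,3) (3,1,1,2) (3,1,1,3) (3,1,2,3) (3,2,1,2) (3,2,1,3) (3,2,2,3) — 9.
Summing: 4 + 9 = 13.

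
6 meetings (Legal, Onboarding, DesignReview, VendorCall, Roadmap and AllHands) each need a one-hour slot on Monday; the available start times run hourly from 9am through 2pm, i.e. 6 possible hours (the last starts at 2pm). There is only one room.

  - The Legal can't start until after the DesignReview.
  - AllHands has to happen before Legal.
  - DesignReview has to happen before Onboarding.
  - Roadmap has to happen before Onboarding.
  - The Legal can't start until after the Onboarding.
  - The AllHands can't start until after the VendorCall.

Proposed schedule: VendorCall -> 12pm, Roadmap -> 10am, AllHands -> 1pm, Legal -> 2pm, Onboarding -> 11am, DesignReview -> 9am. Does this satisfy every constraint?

Yes, all constraints hold

The AllHands can't start until after the VendorCall — holds.
AllHands has to happen before Legal — holds.
Roadmap has to happen before Onboarding — holds.
There is only one room — holds.
The Legal can't start until after the Onboarding — holds.
The Legal can't start until after the DesignReview — holds.
DesignReview has to happen before Onboarding — holds.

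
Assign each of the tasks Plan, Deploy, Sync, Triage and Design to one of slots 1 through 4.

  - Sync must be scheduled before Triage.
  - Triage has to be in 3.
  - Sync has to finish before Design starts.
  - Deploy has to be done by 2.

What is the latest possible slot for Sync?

Downstream work caps Sync at 2.
Sync at 2 is achievable: Design -> 3; Plan -> 1; Sync -> 2; Deploy -> 1; Triage -> 3.

2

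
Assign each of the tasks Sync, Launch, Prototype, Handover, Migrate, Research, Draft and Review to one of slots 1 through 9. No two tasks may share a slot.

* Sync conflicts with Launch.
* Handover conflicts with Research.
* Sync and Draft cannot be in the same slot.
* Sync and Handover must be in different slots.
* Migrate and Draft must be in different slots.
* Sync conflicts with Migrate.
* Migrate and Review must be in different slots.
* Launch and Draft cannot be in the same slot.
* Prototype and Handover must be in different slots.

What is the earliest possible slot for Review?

Review at 1 is achievable: Handover -> 5; Research -> 7; Launch -> 3; Migrate -> 6; Review -> 1; Sync -> 2; Draft -> 8; Prototype -> 4.

1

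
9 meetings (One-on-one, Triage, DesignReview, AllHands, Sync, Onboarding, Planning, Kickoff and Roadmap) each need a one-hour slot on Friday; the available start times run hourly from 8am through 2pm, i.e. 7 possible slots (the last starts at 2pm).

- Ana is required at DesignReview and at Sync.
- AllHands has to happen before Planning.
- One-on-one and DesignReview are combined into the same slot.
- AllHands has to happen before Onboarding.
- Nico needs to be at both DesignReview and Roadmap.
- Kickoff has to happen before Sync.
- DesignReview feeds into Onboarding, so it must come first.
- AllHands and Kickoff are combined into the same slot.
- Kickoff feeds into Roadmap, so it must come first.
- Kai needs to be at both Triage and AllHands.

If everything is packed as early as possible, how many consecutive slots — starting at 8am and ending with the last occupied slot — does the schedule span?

2 slots

The precedence chain requires at least 2 distinct slots.
2 works (last occupied slot: 9am): for example Triage -> 9am; Roadmap -> 9am; Sync -> 9am; Kickoff -> 8am; AllHands -> 8am; Planning -> 9am; One-on-one -> 8am; Onboarding -> 9am; DesignReview -> 8am.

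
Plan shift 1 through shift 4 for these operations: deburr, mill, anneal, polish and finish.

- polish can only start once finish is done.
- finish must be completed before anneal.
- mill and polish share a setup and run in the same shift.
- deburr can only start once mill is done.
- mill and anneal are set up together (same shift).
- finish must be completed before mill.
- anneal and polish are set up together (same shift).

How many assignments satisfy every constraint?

Enumerating: polish=shift 2, anneal=shift 2, deburr=shift 3, finish=shift 1, mill=shift 2 | anneal=shift 2, polish=shift 2, deburr=shift 4, mill=shift 2, finish=shift 1 | deburr=shift 4, polish=shift 3, mill=shift 3, anneal=shift 3, finish=shift 1 | deburr in shift 4, finish in shift 2, anneal in shift 3, mill in shift 3, polish in shift 3.

4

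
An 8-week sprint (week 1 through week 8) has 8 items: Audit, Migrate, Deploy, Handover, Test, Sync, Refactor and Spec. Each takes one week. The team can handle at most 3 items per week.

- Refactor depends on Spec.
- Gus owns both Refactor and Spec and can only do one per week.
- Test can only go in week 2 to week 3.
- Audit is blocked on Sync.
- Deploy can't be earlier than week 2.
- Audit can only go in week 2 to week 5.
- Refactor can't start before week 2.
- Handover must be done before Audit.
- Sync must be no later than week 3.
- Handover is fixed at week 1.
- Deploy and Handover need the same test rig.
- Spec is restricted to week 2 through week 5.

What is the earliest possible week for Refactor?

week 3

Refactor is available from week 2; precedence pushes Refactor to at least week 3.
Refactor at week 3 is achievable: Test -> week 2, Handover -> week 1, Audit -> week 2, Spec -> week 2, Sync -> week 1, Migrate -> week 1, Refactor -> week 3, Deploy -> week 3.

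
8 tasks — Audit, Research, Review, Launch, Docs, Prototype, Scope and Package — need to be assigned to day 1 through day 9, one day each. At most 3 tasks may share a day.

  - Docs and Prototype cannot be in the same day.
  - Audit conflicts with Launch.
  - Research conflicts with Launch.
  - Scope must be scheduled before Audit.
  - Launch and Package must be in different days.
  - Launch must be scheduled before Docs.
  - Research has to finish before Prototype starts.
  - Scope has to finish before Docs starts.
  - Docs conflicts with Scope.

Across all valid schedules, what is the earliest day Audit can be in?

Precedence pushes Audit to at least day 2.
Audit at day 2 is achievable: Scope=day 1; Review=day 1; Prototype=day 3; Package=day 3; Audit=day 2; Launch=day 1; Research=day 2; Docs=day 2.

day 2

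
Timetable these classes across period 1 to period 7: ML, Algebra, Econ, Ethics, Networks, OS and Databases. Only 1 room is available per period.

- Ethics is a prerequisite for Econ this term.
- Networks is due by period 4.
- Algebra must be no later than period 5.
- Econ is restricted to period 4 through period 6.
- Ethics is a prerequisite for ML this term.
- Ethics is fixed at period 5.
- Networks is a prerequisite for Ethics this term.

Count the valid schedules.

24

Splitting on Algebra: it can be period 1 (6), period 2 (6), period 3 (6), period 4 (6). Listing each branch's schedules as (ML, Econ, Ethics, Networks, OS, Databases) by period number:
Algebra=period 1: (7,6,5,2,3,4) (7,6,5,2,4,3) (7,6,5,3,2,4) (7,6,5,3,4,2) (7,6,5,4,2,3) (7,6,5,4,3,2) — 6.
Algebra=period 2: (7,6,5,1,3,4) (7,6,5,1,4,3) (7,6,5,3,1,4) (7,6,5,3,4,1) (7,6,5,4,1,3) (7,6,5,4,3,1) — 6.
Algebra=period 3: (7,6,5,1,2,4) (7,6,5,1,4,2) (7,6,5,2,1,4) (7,6,5,2,4,1) (7,6,5,4,1,2) (7,6,5,4,2,1) — 6.
Algebra=period 4: (7,6,5,1,2,3) (7,6,5,1,3,2) (7,6,5,2,1,3) (7,6,5,2,3,1) (7,6,5,3,1,2) (7,6,5,3,2,1) — 6.
Summing: 6 + 6 + 6 + 6 = 24.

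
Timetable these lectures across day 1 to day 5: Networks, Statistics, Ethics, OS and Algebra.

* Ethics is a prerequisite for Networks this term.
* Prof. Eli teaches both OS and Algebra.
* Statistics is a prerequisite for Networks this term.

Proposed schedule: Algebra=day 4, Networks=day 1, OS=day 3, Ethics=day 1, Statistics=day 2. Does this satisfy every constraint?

No — it violates: Statistics is a prerequisite for Networks this term

Statistics is a prerequisite for Networks this term — violated.
Ethics is a prerequisite for Networks this term — violated.
Prof. Eli teaches both OS and Algebra — holds.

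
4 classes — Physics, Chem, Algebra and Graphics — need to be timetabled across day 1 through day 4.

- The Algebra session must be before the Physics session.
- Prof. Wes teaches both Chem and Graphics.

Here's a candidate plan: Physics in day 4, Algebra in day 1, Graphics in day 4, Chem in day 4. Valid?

Prof. Wes teaches both Chem and Graphics — violated.
The Algebra session must be before the Physics session — holds.

Invalid. Prof. Wes teaches both Chem and Graphics.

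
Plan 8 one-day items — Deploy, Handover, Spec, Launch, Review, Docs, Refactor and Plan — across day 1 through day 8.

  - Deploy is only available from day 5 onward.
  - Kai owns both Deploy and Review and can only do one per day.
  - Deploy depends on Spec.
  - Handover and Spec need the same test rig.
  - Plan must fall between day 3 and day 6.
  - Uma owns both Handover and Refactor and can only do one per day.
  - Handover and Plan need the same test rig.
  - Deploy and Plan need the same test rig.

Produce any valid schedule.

Spec -> day 1; Review -> day 1; Refactor -> day 1; Handover -> day 2; Deploy -> day 5; Plan -> day 3; Docs -> day 1; Launch -> day 1

Checking: Spec(day 1) before Deploy(day 5); Handover(day 2) != Plan(day 3); Handover(day 2) != Refactor(day 1); Deploy(day 5) != Review(day 1); Deploy(day 5) != Plan(day 3); Handover(day 2) != Spec(day 1); Plan=day 3 in [day 3,day 6]; Deploy=day 5 in [day 5,day 8].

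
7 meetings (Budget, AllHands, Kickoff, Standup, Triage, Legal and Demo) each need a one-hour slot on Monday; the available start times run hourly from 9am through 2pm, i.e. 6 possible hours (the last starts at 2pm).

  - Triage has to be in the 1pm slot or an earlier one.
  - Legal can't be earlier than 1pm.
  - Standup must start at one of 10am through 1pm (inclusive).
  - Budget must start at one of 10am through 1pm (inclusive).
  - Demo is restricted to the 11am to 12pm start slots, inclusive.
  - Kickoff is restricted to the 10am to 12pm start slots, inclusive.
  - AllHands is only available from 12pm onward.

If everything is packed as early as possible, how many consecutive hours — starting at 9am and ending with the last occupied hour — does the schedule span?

Legal can't be placed before 1pm — that is hour 5 counting from 9am — so the schedule must run through at least 5 hours.
5 works (last occupied hour: 1pm): for example AllHands in 12pm, Standup in 10am, Kickoff in 10am, Budget in 10am, Legal in 1pm, Demo in 11am, Triage in 9am.

5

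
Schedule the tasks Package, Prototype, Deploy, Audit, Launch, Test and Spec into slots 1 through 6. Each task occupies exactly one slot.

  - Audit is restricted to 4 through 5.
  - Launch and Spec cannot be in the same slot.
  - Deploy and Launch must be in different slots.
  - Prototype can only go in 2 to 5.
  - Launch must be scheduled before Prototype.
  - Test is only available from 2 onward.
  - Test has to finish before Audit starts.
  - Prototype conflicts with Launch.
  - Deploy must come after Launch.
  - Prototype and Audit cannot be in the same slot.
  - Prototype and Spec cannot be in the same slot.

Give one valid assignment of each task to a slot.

Test=2; Package=1; Audit=4; Spec=3; Launch=1; Prototype=2; Deploy=2

Checking: Launch(1) before Deploy(2); Test(2) before Audit(4); Launch(1) before Prototype(2); Prototype(2) != Audit(4); Launch(1) != Spec(3); Deploy(2) != Launch(1); Prototype(2) != Spec(3); Prototype(2) != Launch(1); Prototype=2 in [2,5]; Audit=4 in [4,5]; Test=2 in [2,6].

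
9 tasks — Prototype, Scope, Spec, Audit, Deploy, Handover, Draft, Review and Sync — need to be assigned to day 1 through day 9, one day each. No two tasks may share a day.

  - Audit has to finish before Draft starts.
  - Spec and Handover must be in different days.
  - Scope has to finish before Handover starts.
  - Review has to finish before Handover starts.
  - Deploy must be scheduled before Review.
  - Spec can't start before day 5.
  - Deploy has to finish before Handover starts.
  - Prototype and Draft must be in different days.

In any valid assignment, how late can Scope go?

Downstream work caps Scope at day 8.
Scope at day 8 is achievable: Prototype=day 6; Audit=day 3; Review=day 2; Spec=day 5; Scope=day 8; Deploy=day 1; Sync=day 7; Draft=day 4; Handover=day 9.

day 8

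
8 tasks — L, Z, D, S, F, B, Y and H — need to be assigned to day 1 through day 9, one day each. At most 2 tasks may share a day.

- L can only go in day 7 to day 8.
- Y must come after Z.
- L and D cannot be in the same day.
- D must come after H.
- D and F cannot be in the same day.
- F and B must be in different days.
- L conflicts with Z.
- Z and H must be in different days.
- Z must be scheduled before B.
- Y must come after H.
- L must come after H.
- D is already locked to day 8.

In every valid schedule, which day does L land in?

L's window is day 7–day 8.
D is fixed at day 8, and L can't share a day with D.
So L must be day 7.

day 7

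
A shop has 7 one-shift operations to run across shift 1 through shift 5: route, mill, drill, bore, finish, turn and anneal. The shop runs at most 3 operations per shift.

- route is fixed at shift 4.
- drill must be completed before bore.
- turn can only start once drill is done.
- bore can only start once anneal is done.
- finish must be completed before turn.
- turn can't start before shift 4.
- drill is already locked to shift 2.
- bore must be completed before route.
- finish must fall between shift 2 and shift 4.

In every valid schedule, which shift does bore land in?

shift 3

drill is fixed at shift 2 and must come before bore, so bore is at least shift 3.
route is fixed at shift 4 and must come after bore, so bore is at most shift 3.
So bore must be shift 3.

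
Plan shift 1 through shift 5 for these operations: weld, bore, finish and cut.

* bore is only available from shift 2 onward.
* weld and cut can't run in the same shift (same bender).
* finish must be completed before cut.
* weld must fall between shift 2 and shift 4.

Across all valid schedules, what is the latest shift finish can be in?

shift 4

Downstream work caps finish at shift 4.
finish at shift 4 is achievable: weld -> shift 2; cut -> shift 5; finish -> shift 4; bore -> shift 2.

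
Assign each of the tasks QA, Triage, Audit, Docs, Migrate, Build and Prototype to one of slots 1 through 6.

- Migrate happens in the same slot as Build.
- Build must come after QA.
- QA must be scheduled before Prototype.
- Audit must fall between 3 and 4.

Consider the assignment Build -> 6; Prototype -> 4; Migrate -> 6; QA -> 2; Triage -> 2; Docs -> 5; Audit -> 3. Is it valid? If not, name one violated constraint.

QA must be scheduled before Prototype — holds.
Audit must fall between 3 and 4 — holds.
Migrate happens in the same slot as Build — holds.
Build must come after QA — holds.

Yes, all constraints hold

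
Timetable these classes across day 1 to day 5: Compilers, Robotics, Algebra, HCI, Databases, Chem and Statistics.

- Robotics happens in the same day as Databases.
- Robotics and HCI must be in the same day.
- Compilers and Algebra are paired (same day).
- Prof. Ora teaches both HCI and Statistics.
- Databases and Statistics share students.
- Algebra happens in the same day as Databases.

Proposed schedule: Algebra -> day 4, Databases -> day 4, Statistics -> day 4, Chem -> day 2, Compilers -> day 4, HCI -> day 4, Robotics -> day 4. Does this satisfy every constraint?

No — it violates: Prof. Ora teaches both HCI and Statistics

Robotics happens in the same day as Databases — holds.
Databases and Statistics share students — violated.
Prof. Ora teaches both HCI and Statistics — violated.
Algebra happens in the same day as Databases — holds.
Compilers and Algebra are paired (same day) — holds.
Robotics and HCI must be in the same day — holds.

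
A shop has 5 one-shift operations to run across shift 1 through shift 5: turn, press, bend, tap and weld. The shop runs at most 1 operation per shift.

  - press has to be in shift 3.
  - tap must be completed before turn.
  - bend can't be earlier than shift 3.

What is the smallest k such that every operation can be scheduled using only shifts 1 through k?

The precedence chain requires at least 2 distinct shifts.
With at most 1 per shift and 5 operations, at least 5 shifts are needed.
press can't be placed before shift 3, so the schedule must run through at least shift 3.
5 works (last occupied shift: shift 5): for example turn -> shift 2, tap -> shift 1, bend -> shift 4, press -> shift 3, weld -> shift 5.

5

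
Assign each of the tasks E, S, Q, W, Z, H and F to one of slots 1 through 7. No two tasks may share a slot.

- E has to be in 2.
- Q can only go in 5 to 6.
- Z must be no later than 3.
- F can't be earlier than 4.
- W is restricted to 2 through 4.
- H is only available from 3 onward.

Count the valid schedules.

24

Splitting on Q: it can be 5 (12), 6 (12). Listing each branch's schedules as (E, S, W, Z, H, F):
Q=5: (2,1,4,3,6,7) (2,1,4,3,7,6) (2,3,4,1,6,7) (2,3,4,1,7,6) (2,4,3,1,6,7) (2,4,3,1,7,6) (2,6,3,1,4,7) (2,6,3,1,7,4) (2,6,4,1,3,7) (2,7,3,1,4,6) (2,7,3,1,6,4) (2,7,4,1,3,6) — 12.
Q=6: (2,1,4,3,5,7) (2,1,4,3,7,5) (2,3,4,1,5,7) (2,3,4,1,7,5) (2,4,3,1,5,7) (2,4,3,1,7,5) (2,5,3,1,4,7) (2,5,3,1,7,4) (2,5,4,1,3,7) (2,7,3,1,4,5) (2,7,3,1,5,4) (2,7,4,1,3,5) — 12.
Summing: 12 + 12 = 24.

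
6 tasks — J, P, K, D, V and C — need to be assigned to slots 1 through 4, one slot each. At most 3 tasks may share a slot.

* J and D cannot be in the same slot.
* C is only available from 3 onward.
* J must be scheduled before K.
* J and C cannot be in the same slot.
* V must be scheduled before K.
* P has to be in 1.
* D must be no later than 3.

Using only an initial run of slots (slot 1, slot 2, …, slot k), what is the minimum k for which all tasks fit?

The precedence chain requires at least 2 distinct slots.
With at most 3 per slot and 6 tasks, at least 2 slots are needed.
C can't be placed before 3, so the schedule must run through at least slot 3.
3 works (last occupied slot: 3): for example D in 2, J in 1, V in 1, K in 2, C in 3, P in 1.

3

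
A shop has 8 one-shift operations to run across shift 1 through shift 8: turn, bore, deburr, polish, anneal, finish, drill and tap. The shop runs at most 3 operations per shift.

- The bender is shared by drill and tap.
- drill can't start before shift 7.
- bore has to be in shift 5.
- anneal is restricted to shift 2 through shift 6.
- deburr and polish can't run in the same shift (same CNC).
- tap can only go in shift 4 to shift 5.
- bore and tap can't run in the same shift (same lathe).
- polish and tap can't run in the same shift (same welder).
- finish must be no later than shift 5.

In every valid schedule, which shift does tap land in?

shift 4

tap's window is shift 4–shift 5.
bore is fixed at shift 5, and tap can't share a shift with bore.
So tap must be shift 4.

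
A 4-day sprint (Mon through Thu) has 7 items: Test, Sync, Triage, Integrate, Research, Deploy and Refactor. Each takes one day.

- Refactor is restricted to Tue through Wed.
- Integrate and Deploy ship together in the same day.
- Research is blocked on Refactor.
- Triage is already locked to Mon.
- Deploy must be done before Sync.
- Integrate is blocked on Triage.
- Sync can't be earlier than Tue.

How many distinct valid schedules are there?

Splitting on Test: it can be Mon (9), Tue (9), Wed (9), Thu (9). Listing each branch's schedules as (Sync, Triage, Integrate, Research, Deploy, Refactor):
Test=Mon: (Wed,Mon,Tue,Wed,Tue,Tue) (Wed,Mon,Tue,Thu,Tue,Tue) (Wed,Mon,Tue,Thu,Tue,Wed) (Thu,Mon,Tue,Wed,Tue,Tue) (Thu,Mon,Tue,Thu,Tue,Tue) (Thu,Mon,Tue,Thu,Tue,Wed) (Thu,Mon,Wed,Wed,Wed,Tue) (Thu,Mon,Wed,Thu,Wed,Tue) (Thu,Mon,Wed,Thu,Wed,Wed) — 9.
Test=Tue: (Wed,Mon,Tue,Wed,Tue,Tue) (Wed,Mon,Tue,Thu,Tue,Tue) (Wed,Mon,Tue,Thu,Tue,Wed) (Thu,Mon,Tue,Wed,Tue,Tue) (Thu,Mon,Tue,Thu,Tue,Tue) (Thu,Mon,Tue,Thu,Tue,Wed) (Thu,Mon,Wed,Wed,Wed,Tue) (Thu,Mon,Wed,Thu,Wed,Tue) (Thu,Mon,Wed,Thu,Wed,Wed) — 9.
Test=Wed: (Wed,Mon,Tue,Wed,Tue,Tue) (Wed,Mon,Tue,Thu,Tue,Tue) (Wed,Mon,Tue,Thu,Tue,Wed) (Thu,Mon,Tue,Wed,Tue,Tue) (Thu,Mon,Tue,Thu,Tue,Tue) (Thu,Mon,Tue,Thu,Tue,Wed) (Thu,Mon,Wed,Wed,Wed,Tue) (Thu,Mon,Wed,Thu,Wed,Tue) (Thu,Mon,Wed,Thu,Wed,Wed) — 9.
Test=Thu: (Wed,Mon,Tue,Wed,Tue,Tue) (Wed,Mon,Tue,Thu,Tue,Tue) (Wed,Mon,Tue,Thu,Tue,Wed) (Thu,Mon,Tue,Wed,Tue,Tue) (Thu,Mon,Tue,Thu,Tue,Tue) (Thu,Mon,Tue,Thu,Tue,Wed) (Thu,Mon,Wed,Wed,Wed,Tue) (Thu,Mon,Wed,Thu,Wed,Tue) (Thu,Mon,Wed,Thu,Wed,Wed) — 9.
Summing: 9 + 9 + 9 + 9 = 36.

36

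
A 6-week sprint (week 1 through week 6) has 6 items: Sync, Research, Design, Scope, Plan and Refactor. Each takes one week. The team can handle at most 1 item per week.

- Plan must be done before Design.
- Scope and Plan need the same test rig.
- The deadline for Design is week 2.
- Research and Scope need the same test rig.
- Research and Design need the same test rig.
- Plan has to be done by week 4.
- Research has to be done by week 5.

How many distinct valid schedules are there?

Splitting on Sync: it can be week 3 (4), week 4 (4), week 5 (4), week 6 (6). Listing each branch's schedules as (Research, Design, Scope, Plan, Refactor) by week number:
Sync=week 3: (4,2,5,1,6) (4,2,6,1,5) (5,2,4,1,6) (5,2,6,1,4) — 4.
Sync=week 4: (3,2,5,1,6) (3,2,6,1,5) (5,2,3,1,6) (5,2,6,1,3) — 4.
Sync=week 5: (3,2,4,1,6) (3,2,6,1,4) (4,2,3,1,6) (4,2,6,1,3) — 4.
Sync=week 6: (3,2,4,1,5) (3,2,5,1,4) (4,2,3,1,5) (4,2,5,1,3) (5,2,3,1,4) (5,2,4,1,3) — 6.
Summing: 4 + 4 + 4 + 6 = 18.

18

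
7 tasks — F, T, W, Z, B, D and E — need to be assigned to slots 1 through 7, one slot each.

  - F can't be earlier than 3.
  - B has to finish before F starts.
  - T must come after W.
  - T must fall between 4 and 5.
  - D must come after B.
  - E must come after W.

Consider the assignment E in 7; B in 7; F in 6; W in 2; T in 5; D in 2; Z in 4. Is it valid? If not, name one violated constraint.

B has to finish before F starts — violated.
E must come after W — holds.
T must come after W — holds.
T must fall between 4 and 5 — holds.
F can't be earlier than 3 — holds.
D must come after B — violated.

Invalid. D must come after B.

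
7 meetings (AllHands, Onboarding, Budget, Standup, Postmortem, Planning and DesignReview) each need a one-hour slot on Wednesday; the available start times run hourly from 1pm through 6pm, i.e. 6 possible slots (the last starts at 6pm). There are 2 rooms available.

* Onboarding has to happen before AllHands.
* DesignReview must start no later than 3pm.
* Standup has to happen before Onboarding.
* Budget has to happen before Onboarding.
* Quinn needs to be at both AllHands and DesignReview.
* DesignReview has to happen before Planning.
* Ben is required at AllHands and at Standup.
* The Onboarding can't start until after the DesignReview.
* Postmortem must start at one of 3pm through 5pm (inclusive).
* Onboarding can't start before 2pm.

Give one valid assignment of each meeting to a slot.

AllHands in 4pm; DesignReview in 1pm; Planning in 2pm; Standup in 2pm; Postmortem in 3pm; Budget in 1pm; Onboarding in 3pm

Checking: DesignReview(1pm) before Onboarding(3pm); Onboarding(3pm) before AllHands(4pm); DesignReview(1pm) before Planning(2pm); Standup(2pm) before Onboarding(3pm); Budget(1pm) before Onboarding(3pm); AllHands(4pm) != Standup(2pm); AllHands(4pm) != DesignReview(1pm); Postmortem=3pm in [3pm,5pm]; Onboarding=3pm in [2pm,6pm]; DesignReview=1pm in [1pm,3pm]; max 2 per slot (cap 2).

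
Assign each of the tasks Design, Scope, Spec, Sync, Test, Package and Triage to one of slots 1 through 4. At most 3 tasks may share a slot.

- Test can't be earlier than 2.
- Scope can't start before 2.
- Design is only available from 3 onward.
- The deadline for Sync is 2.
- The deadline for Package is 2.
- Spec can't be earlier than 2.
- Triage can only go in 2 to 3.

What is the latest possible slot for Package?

Package's own window allows nothing later than 2.
Package at 2 is achievable: Spec -> 3, Design -> 3, Scope -> 2, Test -> 3, Sync -> 1, Package -> 2, Triage -> 2.

2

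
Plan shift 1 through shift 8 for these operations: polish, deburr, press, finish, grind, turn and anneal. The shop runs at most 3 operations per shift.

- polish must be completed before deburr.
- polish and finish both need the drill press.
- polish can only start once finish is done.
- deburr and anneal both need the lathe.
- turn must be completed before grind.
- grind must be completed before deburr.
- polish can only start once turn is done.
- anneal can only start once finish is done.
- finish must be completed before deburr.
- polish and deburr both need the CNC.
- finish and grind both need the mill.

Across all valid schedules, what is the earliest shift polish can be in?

shift 2

Precedence pushes polish to at least shift 2; downstream work caps polish at shift 7.
polish at shift 2 is achievable: finish -> shift 1, grind -> shift 2, press -> shift 1, deburr -> shift 3, turn -> shift 1, polish -> shift 2, anneal -> shift 2.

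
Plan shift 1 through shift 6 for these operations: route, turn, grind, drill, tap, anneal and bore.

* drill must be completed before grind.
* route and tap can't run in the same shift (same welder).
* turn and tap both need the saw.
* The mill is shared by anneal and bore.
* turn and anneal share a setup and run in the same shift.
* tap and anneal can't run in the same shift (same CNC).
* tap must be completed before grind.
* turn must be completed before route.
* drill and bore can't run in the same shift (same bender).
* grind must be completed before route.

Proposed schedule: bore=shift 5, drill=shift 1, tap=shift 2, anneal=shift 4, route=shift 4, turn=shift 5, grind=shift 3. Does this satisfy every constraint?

tap and anneal can't run in the same shift (same CNC) — holds.
route and tap can't run in the same shift (same welder) — holds.
grind must be completed before route — holds.
turn must be completed before route — violated.
turn and tap both need the saw — holds.
drill and bore can't run in the same shift (same bender) — holds.
turn and anneal share a setup and run in the same shift — violated.
tap must be completed before grind — holds.
The mill is shared by anneal and bore — holds.
drill must be completed before grind — holds.

No — it violates: turn must be completed before route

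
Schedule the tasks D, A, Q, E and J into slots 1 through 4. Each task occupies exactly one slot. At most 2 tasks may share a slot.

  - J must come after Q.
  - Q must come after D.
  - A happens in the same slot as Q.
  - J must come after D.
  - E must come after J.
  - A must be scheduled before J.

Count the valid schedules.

Enumerating: J in 3, A in 2, E in 4, Q in 2, D in 1.

1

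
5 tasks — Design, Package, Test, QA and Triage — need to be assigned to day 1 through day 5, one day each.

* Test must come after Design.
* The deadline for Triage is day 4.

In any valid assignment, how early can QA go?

day 1

QA at day 1 is achievable: Package -> day 1; Design -> day 1; Triage -> day 1; Test -> day 2; QA -> day 1.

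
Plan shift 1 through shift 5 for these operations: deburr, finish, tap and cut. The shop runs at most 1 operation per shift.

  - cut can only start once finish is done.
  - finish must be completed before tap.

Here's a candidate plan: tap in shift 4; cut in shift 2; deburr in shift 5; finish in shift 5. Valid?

The shop runs at most 1 operation per shift — violated.
finish must be completed before tap — violated.
cut can only start once finish is done — violated.

Invalid. The shop runs at most 1 operation per shift.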